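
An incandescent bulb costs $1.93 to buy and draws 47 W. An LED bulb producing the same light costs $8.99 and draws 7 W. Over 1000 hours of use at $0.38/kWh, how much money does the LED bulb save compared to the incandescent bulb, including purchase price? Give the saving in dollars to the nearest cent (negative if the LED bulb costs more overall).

incandescent bulb: $1.93 + (47/1000) kW × 1000 h × $0.38 = $1.93 + $17.86 = $19.79
LED bulb: $8.99 + (7/1000) kW × 1000 h × $0.38 = $8.99 + $2.66 = $11.65
Saving = $19.79 − $11.65 = $8.14

$8.14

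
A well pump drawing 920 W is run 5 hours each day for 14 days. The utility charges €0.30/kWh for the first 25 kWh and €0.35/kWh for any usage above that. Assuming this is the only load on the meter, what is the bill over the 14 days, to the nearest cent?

Runtime = 5 h/day × 14 days = 70 h
Energy = 0.92 kW × 70 h = 64.4 kWh
Tier 1 (0–25 kWh): 25 × €0.30 = €7.5
Above 25 kWh: 39.4 × €0.35 = €13.79
Bill = €21.29

€21.29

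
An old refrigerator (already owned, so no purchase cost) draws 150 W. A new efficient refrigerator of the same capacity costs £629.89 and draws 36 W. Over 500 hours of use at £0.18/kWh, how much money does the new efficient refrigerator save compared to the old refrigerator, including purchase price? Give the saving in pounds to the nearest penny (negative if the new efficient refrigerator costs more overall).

old refrigerator: £0.00 + (150/1000) kW × 500 h × £0.18 = £0.00 + £13.5 = £13.5
new efficient refrigerator: £629.89 + (36/1000) kW × 500 h × £0.18 = £629.89 + £3.24 = £633.13
Saving = £13.5 − £633.13 = −£619.63

-£619.63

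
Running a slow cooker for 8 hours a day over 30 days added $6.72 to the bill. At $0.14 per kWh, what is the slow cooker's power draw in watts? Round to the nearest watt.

Energy = $6.72 ÷ $0.14/kWh = 48 kWh
Runtime = 8 h/day × 30 days = 240 h
Power = 48 kWh ÷ 240 h = 0.2 kW = 200 W

200 W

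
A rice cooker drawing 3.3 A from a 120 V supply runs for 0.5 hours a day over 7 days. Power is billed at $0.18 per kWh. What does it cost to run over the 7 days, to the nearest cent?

Power = 3.3 A × 120 V = 396 W = 0.396 kW
Runtime = 0.5 h/day × 7 days = 3.5 h
Energy = 0.396 kW × 3.5 h = 1.386 kWh
Cost = 1.386 kWh × $0.18/kWh = $0.25

$0.25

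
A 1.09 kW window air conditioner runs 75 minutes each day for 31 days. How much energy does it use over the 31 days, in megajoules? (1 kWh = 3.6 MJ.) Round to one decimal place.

152.1 MJ

Runtime = 75 min × 31 = 2325 min = 38.75 h
Energy = 1.09 kW × 38.75 h = 42.2375 kWh
= 42.2375 × 3.6 MJ = 152.1 MJ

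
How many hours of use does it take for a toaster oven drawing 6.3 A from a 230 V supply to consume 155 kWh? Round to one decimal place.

107.0 h

Power = 6.3 A × 230 V = 1449 W = 1.449 kW
Hours = 155 kWh ÷ 1.449 kW = 107.0 h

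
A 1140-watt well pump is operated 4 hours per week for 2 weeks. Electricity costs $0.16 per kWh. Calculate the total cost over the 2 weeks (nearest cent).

$1.46

Runtime = 4 h/week × 2 weeks = 8 h
Energy = 1.14 kW × 8 h = 9.12 kWh
Cost = 9.12 kWh × $0.16/kWh = $1.46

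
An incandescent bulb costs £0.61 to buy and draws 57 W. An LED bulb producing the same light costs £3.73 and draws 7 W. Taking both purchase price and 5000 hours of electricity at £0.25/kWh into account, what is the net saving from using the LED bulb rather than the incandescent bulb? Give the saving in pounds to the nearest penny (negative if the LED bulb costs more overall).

£59.38

incandescent bulb: £0.61 + (57/1000) kW × 5000 h × £0.25 = £0.61 + £71.25 = £71.86
LED bulb: £3.73 + (7/1000) kW × 5000 h × £0.25 = £3.73 + £8.75 = £12.48
Saving = £71.86 − £12.48 = £59.38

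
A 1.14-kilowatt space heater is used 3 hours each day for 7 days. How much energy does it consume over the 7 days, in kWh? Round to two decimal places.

23.94 kWh

Runtime = 3 h/day × 7 days = 21 h
Energy = 1.14 kW × 21 h = 23.94 kWh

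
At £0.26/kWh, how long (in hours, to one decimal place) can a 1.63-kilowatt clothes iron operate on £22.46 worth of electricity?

53.0 h

Energy available = £22.46 ÷ £0.26/kWh = 86.3846 kWh
Hours = 86.3846 kWh ÷ 1.63 kW = 53.0 h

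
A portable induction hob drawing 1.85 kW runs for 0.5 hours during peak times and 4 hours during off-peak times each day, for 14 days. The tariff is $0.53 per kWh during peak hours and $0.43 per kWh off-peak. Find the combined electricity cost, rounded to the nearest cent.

$51.41

Peak energy = 1.85 kW × 0.5 h × 14 = 12.95 kWh
Off-peak energy = 1.85 kW × 4 h × 14 = 103.6 kWh
Cost = 12.95 × $0.53 + 103.6 × $0.43 = $6.8635 + $44.548 = $51.41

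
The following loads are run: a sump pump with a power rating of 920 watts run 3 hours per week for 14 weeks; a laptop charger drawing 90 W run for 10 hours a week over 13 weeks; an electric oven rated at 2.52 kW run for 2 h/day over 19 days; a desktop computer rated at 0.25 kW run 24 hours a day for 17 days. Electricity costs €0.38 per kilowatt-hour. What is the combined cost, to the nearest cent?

€94.28

sump pump: Runtime = 3 h/week × 14 weeks = 42 h
sump pump: 0.92 kW × 42 h = 38.64 kWh
laptop charger: Runtime = 10 h/week × 13 weeks = 130 h
laptop charger: 0.09 kW × 130 h = 11.7 kWh
electric oven: Runtime = 2 h/day × 19 days = 38 h
electric oven: 2.52 kW × 38 h = 95.76 kWh
desktop computer: Runtime = 24 h × 17 = 408 h
desktop computer: 0.25 kW × 408 h = 102 kWh
Total energy = 248.1 kWh
Cost = 248.1 × €0.38 = €94.28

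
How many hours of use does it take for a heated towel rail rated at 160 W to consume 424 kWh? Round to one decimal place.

Hours = 424 kWh ÷ 0.16 kW = 2650.0 h

2650.0 h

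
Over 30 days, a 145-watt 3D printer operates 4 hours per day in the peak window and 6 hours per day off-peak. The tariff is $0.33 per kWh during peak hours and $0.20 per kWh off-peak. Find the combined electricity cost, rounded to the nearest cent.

$10.96

Peak energy = 0.145 kW × 4 h × 30 = 17.4 kWh
Off-peak energy = 0.145 kW × 6 h × 30 = 26.1 kWh
Cost = 17.4 × $0.33 + 26.1 × $0.20 = $5.742 + $5.22 = $10.96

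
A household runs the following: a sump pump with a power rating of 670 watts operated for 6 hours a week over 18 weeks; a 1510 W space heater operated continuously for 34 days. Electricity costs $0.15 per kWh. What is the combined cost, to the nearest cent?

sump pump: Runtime = 6 h/week × 18 weeks = 108 h
sump pump: 0.67 kW × 108 h = 72.36 kWh
space heater: Runtime = 24 h × 34 = 816 h
space heater: 1.51 kW × 816 h = 1232.16 kWh
Total energy = 1304.52 kWh
Cost = 1304.52 × $0.15 = $195.68

$195.68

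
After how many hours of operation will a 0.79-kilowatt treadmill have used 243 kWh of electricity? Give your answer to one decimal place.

Hours = 243 kWh ÷ 0.79 kW = 307.6 h

307.6 h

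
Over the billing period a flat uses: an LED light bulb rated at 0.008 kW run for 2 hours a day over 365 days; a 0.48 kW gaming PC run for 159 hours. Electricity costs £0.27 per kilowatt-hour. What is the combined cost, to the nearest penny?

£22.18

LED light bulb: Runtime = 2 h/day × 365 days = 730 h
LED light bulb: 0.008 kW × 730 h = 5.84 kWh
gaming PC: 0.48 kW × 159 h = 76.32 kWh
Total energy = 82.16 kWh
Cost = 82.16 × £0.27 = £22.18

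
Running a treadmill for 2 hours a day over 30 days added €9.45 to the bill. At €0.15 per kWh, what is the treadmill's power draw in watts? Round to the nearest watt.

1050 W

Energy = €9.45 ÷ €0.15/kWh = 63 kWh
Runtime = 2 h/day × 30 days = 60 h
Power = 63 kWh ÷ 60 h = 1.05 kW = 1050 W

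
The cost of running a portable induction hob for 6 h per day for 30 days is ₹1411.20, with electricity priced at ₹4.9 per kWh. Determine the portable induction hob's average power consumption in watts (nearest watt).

Energy = ₹1411.20 ÷ ₹4.9/kWh = 288 kWh
Runtime = 6 h/day × 30 days = 180 h
Power = 288 kWh ÷ 180 h = 1.6 kW = 1600 W

1600 W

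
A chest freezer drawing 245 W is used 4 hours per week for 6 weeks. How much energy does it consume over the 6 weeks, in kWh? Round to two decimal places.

5.88 kWh

Runtime = 4 h/week × 6 weeks = 24 h
Energy = 0.245 kW × 24 h = 5.88 kWh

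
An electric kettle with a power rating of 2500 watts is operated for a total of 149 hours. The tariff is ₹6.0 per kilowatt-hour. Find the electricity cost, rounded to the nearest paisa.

Energy = 2.5 kW × 149 h = 372.5 kWh
Cost = 372.5 kWh × ₹6.0/kWh = ₹2235.00

₹2235.00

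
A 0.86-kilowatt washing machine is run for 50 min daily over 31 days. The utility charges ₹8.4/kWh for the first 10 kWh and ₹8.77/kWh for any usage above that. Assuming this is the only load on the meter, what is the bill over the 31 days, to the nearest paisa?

Runtime = 50 min × 31 = 1550 min = 25.833333… h
Energy = 0.86 kW × 25.833333… h = 22.216666… kWh
Tier 1 (0–10 kWh): 10 × ₹8.4 = ₹84
Above 10 kWh: 12.216666… × ₹8.77 = ₹107.140166…
Bill = ₹191.14

₹191.14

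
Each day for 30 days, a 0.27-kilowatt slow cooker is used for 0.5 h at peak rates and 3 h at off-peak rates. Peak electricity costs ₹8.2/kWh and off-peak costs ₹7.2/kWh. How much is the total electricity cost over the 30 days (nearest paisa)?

Peak energy = 0.27 kW × 0.5 h × 30 = 4.05 kWh
Off-peak energy = 0.27 kW × 3 h × 30 = 24.3 kWh
Cost = 4.05 × ₹8.2 + 24.3 × ₹7.2 = ₹33.21 + ₹174.96 = ₹208.17

₹208.17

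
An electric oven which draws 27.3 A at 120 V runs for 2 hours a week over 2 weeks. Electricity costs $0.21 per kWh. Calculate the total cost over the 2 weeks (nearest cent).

$2.75

Power = 27.3 A × 120 V = 3276 W = 3.276 kW
Runtime = 2 h/week × 2 weeks = 4 h
Energy = 3.276 kW × 4 h = 13.104 kWh
Cost = 13.104 kWh × $0.21/kWh = $2.75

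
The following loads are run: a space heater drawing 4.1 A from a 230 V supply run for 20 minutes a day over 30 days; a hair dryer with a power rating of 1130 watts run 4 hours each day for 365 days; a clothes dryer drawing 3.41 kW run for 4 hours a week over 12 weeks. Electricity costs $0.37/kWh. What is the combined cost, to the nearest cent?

$674.48

space heater: Power = 4.1 A × 230 V = 943 W = 0.943 kW
space heater: Runtime = 20 min × 30 = 600 min = 10 h
space heater: 0.943 kW × 10 h = 9.43 kWh
hair dryer: Runtime = 4 h/day × 365 days = 1460 h
hair dryer: 1.13 kW × 1460 h = 1649.8 kWh
clothes dryer: Runtime = 4 h/week × 12 weeks = 48 h
clothes dryer: 3.41 kW × 48 h = 163.68 kWh
Total energy = 1822.91 kWh
Cost = 1822.91 × $0.37 = $674.48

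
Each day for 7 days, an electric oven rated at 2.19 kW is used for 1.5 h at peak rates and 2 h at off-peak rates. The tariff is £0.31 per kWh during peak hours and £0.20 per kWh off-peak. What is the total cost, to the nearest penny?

Peak energy = 2.19 kW × 1.5 h × 7 = 22.995 kWh
Off-peak energy = 2.19 kW × 2 h × 7 = 30.66 kWh
Cost = 22.995 × £0.31 + 30.66 × £0.20 = £7.12845 + £6.132 = £13.26

£13.26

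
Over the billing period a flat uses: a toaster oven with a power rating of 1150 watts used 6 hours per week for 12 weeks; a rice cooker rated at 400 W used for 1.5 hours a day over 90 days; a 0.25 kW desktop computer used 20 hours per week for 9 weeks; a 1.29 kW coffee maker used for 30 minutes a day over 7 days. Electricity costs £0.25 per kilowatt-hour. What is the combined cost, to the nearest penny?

£46.58

toaster oven: Runtime = 6 h/week × 12 weeks = 72 h
toaster oven: 1.15 kW × 72 h = 82.8 kWh
rice cooker: Runtime = 1.5 h/day × 90 days = 135 h
rice cooker: 0.4 kW × 135 h = 54 kWh
desktop computer: Runtime = 20 h/week × 9 weeks = 180 h
desktop computer: 0.25 kW × 180 h = 45 kWh
coffee maker: Runtime = 30 min × 7 = 210 min = 3.5 h
coffee maker: 1.29 kW × 3.5 h = 4.515 kWh
Total energy = 186.315 kWh
Cost = 186.315 × £0.25 = £46.58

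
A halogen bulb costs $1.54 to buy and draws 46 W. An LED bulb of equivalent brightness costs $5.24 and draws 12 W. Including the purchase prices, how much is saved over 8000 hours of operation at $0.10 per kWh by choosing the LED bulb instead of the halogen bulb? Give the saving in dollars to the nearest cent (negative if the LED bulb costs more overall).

$23.50

halogen bulb: $1.54 + (46/1000) kW × 8000 h × $0.10 = $1.54 + $36.8 = $38.34
LED bulb: $5.24 + (12/1000) kW × 8000 h × $0.10 = $5.24 + $9.6 = $14.84
Saving = $38.34 − $14.84 = $23.5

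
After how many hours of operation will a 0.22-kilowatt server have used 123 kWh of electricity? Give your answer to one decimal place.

Hours = 123 kWh ÷ 0.22 kW = 559.1 h

559.1 h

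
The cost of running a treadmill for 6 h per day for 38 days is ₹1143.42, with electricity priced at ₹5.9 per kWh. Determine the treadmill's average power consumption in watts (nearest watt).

Energy = ₹1143.42 ÷ ₹5.9/kWh = 193.8 kWh
Runtime = 6 h/day × 38 days = 228 h
Power = 193.8 kWh ÷ 228 h = 0.85 kW = 850 W

850 W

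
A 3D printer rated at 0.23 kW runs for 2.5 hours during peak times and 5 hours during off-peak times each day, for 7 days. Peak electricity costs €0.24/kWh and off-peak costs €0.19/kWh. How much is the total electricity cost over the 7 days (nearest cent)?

Peak energy = 0.23 kW × 2.5 h × 7 = 4.025 kWh
Off-peak energy = 0.23 kW × 5 h × 7 = 8.05 kWh
Cost = 4.025 × €0.24 + 8.05 × €0.19 = €0.966 + €1.5295 = €2.50

€2.50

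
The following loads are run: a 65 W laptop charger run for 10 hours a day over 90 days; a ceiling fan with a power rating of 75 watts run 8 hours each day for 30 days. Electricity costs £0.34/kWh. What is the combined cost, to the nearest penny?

laptop charger: Runtime = 10 h/day × 90 days = 900 h
laptop charger: 0.065 kW × 900 h = 58.5 kWh
ceiling fan: Runtime = 8 h/day × 30 days = 240 h
ceiling fan: 0.075 kW × 240 h = 18 kWh
Total energy = 76.5 kWh
Cost = 76.5 × £0.34 = £26.01

£26.01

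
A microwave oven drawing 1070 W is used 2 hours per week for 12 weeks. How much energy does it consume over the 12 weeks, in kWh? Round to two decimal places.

Runtime = 2 h/week × 12 weeks = 24 h
Energy = 1.07 kW × 24 h = 25.68 kWh

25.68 kWh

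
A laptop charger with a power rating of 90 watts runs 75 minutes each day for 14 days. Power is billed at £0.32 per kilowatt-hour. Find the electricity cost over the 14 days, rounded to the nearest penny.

£0.50

Runtime = 75 min × 14 = 1050 min = 17.5 h
Energy = 0.09 kW × 17.5 h = 1.575 kWh
Cost = 1.575 kWh × £0.32/kWh = £0.50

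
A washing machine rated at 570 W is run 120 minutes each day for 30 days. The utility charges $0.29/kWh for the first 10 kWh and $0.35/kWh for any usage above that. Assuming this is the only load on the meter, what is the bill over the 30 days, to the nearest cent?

Runtime = 120 min × 30 = 3600 min = 60 h
Energy = 0.57 kW × 60 h = 34.2 kWh
Tier 1 (0–10 kWh): 10 × $0.29 = $2.9
Above 10 kWh: 24.2 × $0.35 = $8.47
Bill = $11.37

$11.37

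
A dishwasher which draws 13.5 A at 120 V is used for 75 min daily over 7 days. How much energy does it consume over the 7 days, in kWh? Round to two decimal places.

Power = 13.5 A × 120 V = 1620 W = 1.62 kW
Runtime = 75 min × 7 = 525 min = 8.75 h
Energy = 1.62 kW × 8.75 h = 14.175 kWh ≈ 14.18 kWh

14.18 kWh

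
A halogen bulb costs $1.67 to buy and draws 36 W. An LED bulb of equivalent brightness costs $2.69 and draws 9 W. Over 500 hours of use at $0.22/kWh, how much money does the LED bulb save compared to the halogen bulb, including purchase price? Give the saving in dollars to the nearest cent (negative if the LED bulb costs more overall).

$1.95

halogen bulb: $1.67 + (36/1000) kW × 500 h × $0.22 = $1.67 + $3.96 = $5.63
LED bulb: $2.69 + (9/1000) kW × 500 h × $0.22 = $2.69 + $0.99 = $3.68
Saving = $5.63 − $3.68 = $1.95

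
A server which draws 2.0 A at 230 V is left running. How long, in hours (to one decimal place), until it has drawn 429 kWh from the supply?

Power = 2.0 A × 230 V = 460 W = 0.46 kW
Hours = 429 kWh ÷ 0.46 kW = 932.6 h

932.6 h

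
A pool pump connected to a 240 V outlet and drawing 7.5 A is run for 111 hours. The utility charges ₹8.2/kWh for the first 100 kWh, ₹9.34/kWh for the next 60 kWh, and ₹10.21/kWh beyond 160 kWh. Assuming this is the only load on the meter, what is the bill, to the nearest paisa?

Power = 7.5 A × 240 V = 1800 W = 1.8 kW
Energy = 1.8 kW × 111 h = 199.8 kWh
Tier 1 (0–100 kWh): 100 × ₹8.2 = ₹820
Tier 2 (100–160 kWh): 60 × ₹9.34 = ₹560.4
Above 160 kWh: 39.8 × ₹10.21 = ₹406.358
Bill = ₹1786.76

₹1786.76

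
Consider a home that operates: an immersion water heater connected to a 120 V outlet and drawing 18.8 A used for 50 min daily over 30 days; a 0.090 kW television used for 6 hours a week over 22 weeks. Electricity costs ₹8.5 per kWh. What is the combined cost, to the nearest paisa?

₹580.38

immersion water heater: Power = 18.8 A × 120 V = 2256 W = 2.256 kW
immersion water heater: Runtime = 50 min × 30 = 1500 min = 25 h
immersion water heater: 2.256 kW × 25 h = 56.4 kWh
television: Runtime = 6 h/week × 22 weeks = 132 h
television: 0.09 kW × 132 h = 11.88 kWh
Total energy = 68.28 kWh
Cost = 68.28 × ₹8.5 = ₹580.38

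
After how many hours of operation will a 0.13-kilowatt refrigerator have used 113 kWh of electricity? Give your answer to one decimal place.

869.2 h

Hours = 113 kWh ÷ 0.13 kW = 869.2 h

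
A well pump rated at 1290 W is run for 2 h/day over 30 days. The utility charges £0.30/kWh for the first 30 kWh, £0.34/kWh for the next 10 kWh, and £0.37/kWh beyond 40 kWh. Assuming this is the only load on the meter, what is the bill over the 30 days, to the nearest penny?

Runtime = 2 h/day × 30 days = 60 h
Energy = 1.29 kW × 60 h = 77.4 kWh
Tier 1 (0–30 kWh): 30 × £0.30 = £9
Tier 2 (30–40 kWh): 10 × £0.34 = £3.4
Above 40 kWh: 37.4 × £0.37 = £13.838
Bill = £26.24

£26.24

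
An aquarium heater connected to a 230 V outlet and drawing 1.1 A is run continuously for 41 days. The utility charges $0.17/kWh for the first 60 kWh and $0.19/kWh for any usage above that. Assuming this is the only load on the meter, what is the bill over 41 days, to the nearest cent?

Power = 1.1 A × 230 V = 253 W = 0.253 kW
Runtime = 24 h × 41 = 984 h
Energy = 0.253 kW × 984 h = 248.952 kWh
Tier 1 (0–60 kWh): 60 × $0.17 = $10.2
Above 60 kWh: 188.952 × $0.19 = $35.90088
Bill = $46.10

$46.10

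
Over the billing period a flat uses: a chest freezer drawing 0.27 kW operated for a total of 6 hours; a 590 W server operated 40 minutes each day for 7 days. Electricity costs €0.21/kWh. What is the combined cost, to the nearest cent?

chest freezer: 0.27 kW × 6 h = 1.62 kWh
server: Runtime = 40 min × 7 = 280 min = 4.666666… h
server: 0.59 kW × 4.666666… h = 2.753333… kWh
Total energy = 4.373333… kWh
Cost = 4.373333… × €0.21 = €0.92

€0.92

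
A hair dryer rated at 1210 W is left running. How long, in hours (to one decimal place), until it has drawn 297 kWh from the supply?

Hours = 297 kWh ÷ 1.21 kW = 245.5 h

245.5 h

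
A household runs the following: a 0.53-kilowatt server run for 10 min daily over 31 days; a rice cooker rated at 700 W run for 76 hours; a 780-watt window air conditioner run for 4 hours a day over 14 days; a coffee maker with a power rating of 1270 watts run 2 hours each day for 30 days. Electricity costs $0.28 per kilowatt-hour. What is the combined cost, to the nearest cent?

server: Runtime = 10 min × 31 = 310 min = 5.166666… h
server: 0.53 kW × 5.166666… h = 2.738333… kWh
rice cooker: 0.7 kW × 76 h = 53.2 kWh
window air conditioner: Runtime = 4 h/day × 14 days = 56 h
window air conditioner: 0.78 kW × 56 h = 43.68 kWh
coffee maker: Runtime = 2 h/day × 30 days = 60 h
coffee maker: 1.27 kW × 60 h = 76.2 kWh
Total energy = 175.818333… kWh
Cost = 175.818333… × $0.28 = $49.23

$49.23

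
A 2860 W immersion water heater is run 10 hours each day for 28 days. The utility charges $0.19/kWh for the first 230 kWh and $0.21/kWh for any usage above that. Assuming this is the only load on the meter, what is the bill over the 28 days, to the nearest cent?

Runtime = 10 h/day × 28 days = 280 h
Energy = 2.86 kW × 280 h = 800.8 kWh
Tier 1 (0–230 kWh): 230 × $0.19 = $43.7
Above 230 kWh: 570.8 × $0.21 = $119.868
Bill = $163.57

$163.57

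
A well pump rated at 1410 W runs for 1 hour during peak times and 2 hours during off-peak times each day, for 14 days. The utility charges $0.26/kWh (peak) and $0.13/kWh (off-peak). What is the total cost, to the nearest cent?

$10.26

Peak energy = 1.41 kW × 1 h × 14 = 19.74 kWh
Off-peak energy = 1.41 kW × 2 h × 14 = 39.48 kWh
Cost = 19.74 × $0.26 + 39.48 × $0.13 = $5.1324 + $5.1324 = $10.26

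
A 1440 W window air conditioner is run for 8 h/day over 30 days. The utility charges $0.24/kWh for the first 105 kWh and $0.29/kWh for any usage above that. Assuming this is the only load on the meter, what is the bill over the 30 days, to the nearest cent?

Runtime = 8 h/day × 30 days = 240 h
Energy = 1.44 kW × 240 h = 345.6 kWh
Tier 1 (0–105 kWh): 105 × $0.24 = $25.2
Above 105 kWh: 240.6 × $0.29 = $69.774
Bill = $94.97

$94.97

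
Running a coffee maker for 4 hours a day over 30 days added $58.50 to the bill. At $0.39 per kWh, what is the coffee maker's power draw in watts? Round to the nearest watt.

Energy = $58.50 ÷ $0.39/kWh = 150 kWh
Runtime = 4 h/day × 30 days = 120 h
Power = 150 kWh ÷ 120 h = 1.25 kW = 1250 W

1250 W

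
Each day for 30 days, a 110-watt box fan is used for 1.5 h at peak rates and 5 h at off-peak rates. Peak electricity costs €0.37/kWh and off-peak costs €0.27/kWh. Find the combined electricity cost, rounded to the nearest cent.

€6.29

Peak energy = 0.11 kW × 1.5 h × 30 = 4.95 kWh
Off-peak energy = 0.11 kW × 5 h × 30 = 16.5 kWh
Cost = 4.95 × €0.37 + 16.5 × €0.27 = €1.8315 + €4.455 = €6.29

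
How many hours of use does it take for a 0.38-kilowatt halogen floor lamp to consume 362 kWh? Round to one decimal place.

952.6 h

Hours = 362 kWh ÷ 0.38 kW = 952.6 h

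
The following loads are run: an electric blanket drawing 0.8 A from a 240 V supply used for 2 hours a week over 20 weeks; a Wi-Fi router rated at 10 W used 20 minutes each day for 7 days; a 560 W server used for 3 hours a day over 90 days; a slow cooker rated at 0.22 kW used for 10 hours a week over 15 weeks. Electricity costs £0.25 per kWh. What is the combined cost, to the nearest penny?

£47.98

electric blanket: Power = 0.8 A × 240 V = 192 W = 0.192 kW
electric blanket: Runtime = 2 h/week × 20 weeks = 40 h
electric blanket: 0.192 kW × 40 h = 7.68 kWh
Wi-Fi router: Runtime = 20 min × 7 = 140 min = 2.333333… h
Wi-Fi router: 0.01 kW × 2.333333… h = 0.023333… kWh
server: Runtime = 3 h/day × 90 days = 270 h
server: 0.56 kW × 270 h = 151.2 kWh
slow cooker: Runtime = 10 h/week × 15 weeks = 150 h
slow cooker: 0.22 kW × 150 h = 33 kWh
Total energy = 191.903333… kWh
Cost = 191.903333… × £0.25 = £47.98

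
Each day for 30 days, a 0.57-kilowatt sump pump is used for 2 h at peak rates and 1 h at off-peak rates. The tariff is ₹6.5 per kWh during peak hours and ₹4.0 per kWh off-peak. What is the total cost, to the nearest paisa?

₹290.70

Peak energy = 0.57 kW × 2 h × 30 = 34.2 kWh
Off-peak energy = 0.57 kW × 1 h × 30 = 17.1 kWh
Cost = 34.2 × ₹6.5 + 17.1 × ₹4.0 = ₹222.3 + ₹68.4 = ₹290.70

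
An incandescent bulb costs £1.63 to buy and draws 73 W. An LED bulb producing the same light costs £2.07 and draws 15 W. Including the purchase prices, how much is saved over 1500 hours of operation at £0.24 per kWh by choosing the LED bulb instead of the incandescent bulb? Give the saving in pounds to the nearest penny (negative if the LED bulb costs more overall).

incandescent bulb: £1.63 + (73/1000) kW × 1500 h × £0.24 = £1.63 + £26.28 = £27.91
LED bulb: £2.07 + (15/1000) kW × 1500 h × £0.24 = £2.07 + £5.4 = £7.47
Saving = £27.91 − £7.47 = £20.44

£20.44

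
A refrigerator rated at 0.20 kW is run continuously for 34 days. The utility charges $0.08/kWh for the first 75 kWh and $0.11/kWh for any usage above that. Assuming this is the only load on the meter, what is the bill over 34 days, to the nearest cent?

Runtime = 24 h × 34 = 816 h
Energy = 0.2 kW × 816 h = 163.2 kWh
Tier 1 (0–75 kWh): 75 × $0.08 = $6
Above 75 kWh: 88.2 × $0.11 = $9.702
Bill = $15.70

$15.70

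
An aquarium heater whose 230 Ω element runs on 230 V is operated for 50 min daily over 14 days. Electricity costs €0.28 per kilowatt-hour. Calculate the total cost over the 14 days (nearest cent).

Power = V²/R = 230²/230 = 230 W = 0.23 kW
Runtime = 50 min × 14 = 700 min = 11.666666… h
Energy = 0.23 kW × 11.666666… h = 2.683333… kWh
Cost = 2.683333… kWh × €0.28/kWh = €0.75

€0.75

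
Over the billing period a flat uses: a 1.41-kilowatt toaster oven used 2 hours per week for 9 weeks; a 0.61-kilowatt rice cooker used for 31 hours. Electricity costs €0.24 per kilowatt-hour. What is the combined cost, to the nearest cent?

toaster oven: Runtime = 2 h/week × 9 weeks = 18 h
toaster oven: 1.41 kW × 18 h = 25.38 kWh
rice cooker: 0.61 kW × 31 h = 18.91 kWh
Total energy = 44.29 kWh
Cost = 44.29 × €0.24 = €10.63

€10.63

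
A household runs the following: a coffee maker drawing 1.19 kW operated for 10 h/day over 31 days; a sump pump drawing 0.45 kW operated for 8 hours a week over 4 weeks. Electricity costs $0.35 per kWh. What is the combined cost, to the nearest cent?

coffee maker: Runtime = 10 h/day × 31 days = 310 h
coffee maker: 1.19 kW × 310 h = 368.9 kWh
sump pump: Runtime = 8 h/week × 4 weeks = 32 h
sump pump: 0.45 kW × 32 h = 14.4 kWh
Total energy = 383.3 kWh
Cost = 383.3 × $0.35 = $134.16

$134.16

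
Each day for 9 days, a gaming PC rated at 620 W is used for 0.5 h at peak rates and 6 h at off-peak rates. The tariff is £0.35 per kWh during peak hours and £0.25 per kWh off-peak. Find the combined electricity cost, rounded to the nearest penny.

Peak energy = 0.62 kW × 0.5 h × 9 = 2.79 kWh
Off-peak energy = 0.62 kW × 6 h × 9 = 33.48 kWh
Cost = 2.79 × £0.35 + 33.48 × £0.25 = £0.9765 + £8.37 = £9.35

£9.35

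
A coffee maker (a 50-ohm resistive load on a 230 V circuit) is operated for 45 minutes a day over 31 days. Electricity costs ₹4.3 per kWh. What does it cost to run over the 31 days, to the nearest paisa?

₹105.77

Power = V²/R = 230²/50 = 1058 W = 1.058 kW
Runtime = 45 min × 31 = 1395 min = 23.25 h
Energy = 1.058 kW × 23.25 h = 24.5985 kWh
Cost = 24.5985 kWh × ₹4.3/kWh = ₹105.77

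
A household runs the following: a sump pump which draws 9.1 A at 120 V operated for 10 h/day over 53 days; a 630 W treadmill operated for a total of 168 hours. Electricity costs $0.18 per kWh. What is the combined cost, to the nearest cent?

sump pump: Power = 9.1 A × 120 V = 1092 W = 1.092 kW
sump pump: Runtime = 10 h/day × 53 days = 530 h
sump pump: 1.092 kW × 530 h = 578.76 kWh
treadmill: 0.63 kW × 168 h = 105.84 kWh
Total energy = 684.6 kWh
Cost = 684.6 × $0.18 = $123.23

$123.23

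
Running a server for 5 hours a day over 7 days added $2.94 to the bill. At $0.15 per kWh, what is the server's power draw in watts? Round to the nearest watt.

Energy = $2.94 ÷ $0.15/kWh = 19.6 kWh
Runtime = 5 h/day × 7 days = 35 h
Power = 19.6 kWh ÷ 35 h = 0.56 kW = 560 W

560 W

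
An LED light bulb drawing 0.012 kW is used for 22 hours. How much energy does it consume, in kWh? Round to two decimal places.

0.26 kWh

Energy = 0.012 kW × 22 h = 0.264 kWh ≈ 0.26 kWh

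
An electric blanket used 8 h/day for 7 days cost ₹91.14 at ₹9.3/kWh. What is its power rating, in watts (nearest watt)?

175 W

Energy = ₹91.14 ÷ ₹9.3/kWh = 9.8 kWh
Runtime = 8 h/day × 7 days = 56 h
Power = 9.8 kWh ÷ 56 h = 0.175 kW = 175 W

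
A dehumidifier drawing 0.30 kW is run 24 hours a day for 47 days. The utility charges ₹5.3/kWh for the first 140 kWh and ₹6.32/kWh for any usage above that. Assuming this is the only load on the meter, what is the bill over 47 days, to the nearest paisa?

Runtime = 24 h × 47 = 1128 h
Energy = 0.3 kW × 1128 h = 338.4 kWh
Tier 1 (0–140 kWh): 140 × ₹5.3 = ₹742
Above 140 kWh: 198.4 × ₹6.32 = ₹1253.888
Bill = ₹1995.89

₹1995.89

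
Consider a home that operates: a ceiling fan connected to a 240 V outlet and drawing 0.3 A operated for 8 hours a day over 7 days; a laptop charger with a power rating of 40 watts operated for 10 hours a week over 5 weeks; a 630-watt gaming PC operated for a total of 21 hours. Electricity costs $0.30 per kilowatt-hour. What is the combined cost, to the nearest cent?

$5.78

ceiling fan: Power = 0.3 A × 240 V = 72 W = 0.072 kW
ceiling fan: Runtime = 8 h/day × 7 days = 56 h
ceiling fan: 0.072 kW × 56 h = 4.032 kWh
laptop charger: Runtime = 10 h/week × 5 weeks = 50 h
laptop charger: 0.04 kW × 50 h = 2 kWh
gaming PC: 0.63 kW × 21 h = 13.23 kWh
Total energy = 19.262 kWh
Cost = 19.262 × $0.30 = $5.78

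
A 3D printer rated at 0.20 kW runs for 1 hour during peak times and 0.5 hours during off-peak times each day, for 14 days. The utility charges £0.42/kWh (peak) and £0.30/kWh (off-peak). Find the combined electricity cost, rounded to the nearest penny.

£1.60

Peak energy = 0.2 kW × 1 h × 14 = 2.8 kWh
Off-peak energy = 0.2 kW × 0.5 h × 14 = 1.4 kWh
Cost = 2.8 × £0.42 + 1.4 × £0.30 = £1.176 + £0.42 = £1.60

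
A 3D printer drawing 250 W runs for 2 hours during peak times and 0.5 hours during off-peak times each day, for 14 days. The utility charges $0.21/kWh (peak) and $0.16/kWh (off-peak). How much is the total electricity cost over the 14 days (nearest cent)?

Peak energy = 0.25 kW × 2 h × 14 = 7 kWh
Off-peak energy = 0.25 kW × 0.5 h × 14 = 1.75 kWh
Cost = 7 × $0.21 + 1.75 × $0.16 = $1.47 + $0.28 = $1.75

$1.75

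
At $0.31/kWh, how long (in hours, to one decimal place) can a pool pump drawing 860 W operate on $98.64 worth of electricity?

Energy available = $98.64 ÷ $0.31/kWh = 318.1935 kWh
Hours = 318.1935 kWh ÷ 0.86 kW = 370.0 h

370.0 h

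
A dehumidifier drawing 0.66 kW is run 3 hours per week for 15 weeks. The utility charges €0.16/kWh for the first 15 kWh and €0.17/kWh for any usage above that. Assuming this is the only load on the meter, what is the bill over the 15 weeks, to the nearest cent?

€4.90

Runtime = 3 h/week × 15 weeks = 45 h
Energy = 0.66 kW × 45 h = 29.7 kWh
Tier 1 (0–15 kWh): 15 × €0.16 = €2.4
Above 15 kWh: 14.7 × €0.17 = €2.499
Bill = €4.90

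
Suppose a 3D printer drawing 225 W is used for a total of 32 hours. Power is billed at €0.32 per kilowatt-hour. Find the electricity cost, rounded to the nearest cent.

€2.30

Energy = 0.225 kW × 32 h = 7.2 kWh
Cost = 7.2 kWh × €0.32/kWh = €2.30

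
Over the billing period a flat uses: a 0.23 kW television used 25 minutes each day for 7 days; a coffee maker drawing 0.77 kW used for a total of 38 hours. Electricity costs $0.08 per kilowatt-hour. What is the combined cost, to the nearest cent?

$2.39

television: Runtime = 25 min × 7 = 175 min = 2.916666… h
television: 0.23 kW × 2.916666… h = 0.670833… kWh
coffee maker: 0.77 kW × 38 h = 29.26 kWh
Total energy = 29.930833… kWh
Cost = 29.930833… × $0.08 = $2.39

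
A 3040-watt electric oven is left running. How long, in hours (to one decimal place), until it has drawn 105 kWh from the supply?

Hours = 105 kWh ÷ 3.04 kW = 34.5 h

34.5 h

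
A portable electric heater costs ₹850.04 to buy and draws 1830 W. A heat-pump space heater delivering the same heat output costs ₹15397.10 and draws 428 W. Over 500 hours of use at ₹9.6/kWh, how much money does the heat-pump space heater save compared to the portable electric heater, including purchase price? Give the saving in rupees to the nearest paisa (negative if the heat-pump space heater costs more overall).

-₹7817.46

portable electric heater: ₹850.04 + (1830/1000) kW × 500 h × ₹9.6 = ₹850.04 + ₹8784 = ₹9634.04
heat-pump space heater: ₹15397.10 + (428/1000) kW × 500 h × ₹9.6 = ₹15397.10 + ₹2054.4 = ₹17451.5
Saving = ₹9634.04 − ₹17451.5 = −₹7817.46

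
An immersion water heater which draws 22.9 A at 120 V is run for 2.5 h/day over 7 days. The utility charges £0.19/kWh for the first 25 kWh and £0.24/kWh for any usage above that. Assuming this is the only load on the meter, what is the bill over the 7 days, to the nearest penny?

£10.29

Power = 22.9 A × 120 V = 2748 W = 2.748 kW
Runtime = 2.5 h/day × 7 days = 17.5 h
Energy = 2.748 kW × 17.5 h = 48.09 kWh
Tier 1 (0–25 kWh): 25 × £0.19 = £4.75
Above 25 kWh: 23.09 × £0.24 = £5.5416
Bill = £10.29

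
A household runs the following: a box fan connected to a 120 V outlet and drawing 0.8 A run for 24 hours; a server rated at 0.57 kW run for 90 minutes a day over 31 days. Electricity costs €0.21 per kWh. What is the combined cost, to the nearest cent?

box fan: Power = 0.8 A × 120 V = 96 W = 0.096 kW
box fan: 0.096 kW × 24 h = 2.304 kWh
server: Runtime = 90 min × 31 = 2790 min = 46.5 h
server: 0.57 kW × 46.5 h = 26.505 kWh
Total energy = 28.809 kWh
Cost = 28.809 × €0.21 = €6.05

€6.05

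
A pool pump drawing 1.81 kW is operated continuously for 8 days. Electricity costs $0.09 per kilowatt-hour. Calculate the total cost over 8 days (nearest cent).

Runtime = 24 h × 8 = 192 h
Energy = 1.81 kW × 192 h = 347.52 kWh
Cost = 347.52 kWh × $0.09/kWh = $31.28

$31.28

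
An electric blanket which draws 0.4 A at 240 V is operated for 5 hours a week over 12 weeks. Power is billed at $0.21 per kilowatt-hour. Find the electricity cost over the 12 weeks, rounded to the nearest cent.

Power = 0.4 A × 240 V = 96 W = 0.096 kW
Runtime = 5 h/week × 12 weeks = 60 h
Energy = 0.096 kW × 60 h = 5.76 kWh
Cost = 5.76 kWh × $0.21/kWh = $1.21

$1.21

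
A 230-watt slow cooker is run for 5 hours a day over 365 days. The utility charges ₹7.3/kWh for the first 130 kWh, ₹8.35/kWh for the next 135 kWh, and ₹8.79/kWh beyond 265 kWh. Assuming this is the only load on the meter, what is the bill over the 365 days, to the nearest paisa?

₹3436.50

Runtime = 5 h/day × 365 days = 1825 h
Energy = 0.23 kW × 1825 h = 419.75 kWh
Tier 1 (0–130 kWh): 130 × ₹7.3 = ₹949
Tier 2 (130–265 kWh): 135 × ₹8.35 = ₹1127.25
Above 265 kWh: 154.75 × ₹8.79 = ₹1360.2525
Bill = ₹3436.50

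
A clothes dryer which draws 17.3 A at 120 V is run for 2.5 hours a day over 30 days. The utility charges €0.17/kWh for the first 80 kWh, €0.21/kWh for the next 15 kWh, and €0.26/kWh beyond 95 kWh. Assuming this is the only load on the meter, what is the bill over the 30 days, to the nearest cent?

Power = 17.3 A × 120 V = 2076 W = 2.076 kW
Runtime = 2.5 h/day × 30 days = 75 h
Energy = 2.076 kW × 75 h = 155.7 kWh
Tier 1 (0–80 kWh): 80 × €0.17 = €13.6
Tier 2 (80–95 kWh): 15 × €0.21 = €3.15
Above 95 kWh: 60.7 × €0.26 = €15.782
Bill = €32.53

€32.53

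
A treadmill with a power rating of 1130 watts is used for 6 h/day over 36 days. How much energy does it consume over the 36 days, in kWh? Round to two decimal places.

Runtime = 6 h/day × 36 days = 216 h
Energy = 1.13 kW × 216 h = 244.08 kWh

244.08 kWh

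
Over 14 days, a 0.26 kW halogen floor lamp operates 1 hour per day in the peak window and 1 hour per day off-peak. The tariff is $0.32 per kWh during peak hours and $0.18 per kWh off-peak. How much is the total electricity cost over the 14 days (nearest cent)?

Peak energy = 0.26 kW × 1 h × 14 = 3.64 kWh
Off-peak energy = 0.26 kW × 1 h × 14 = 3.64 kWh
Cost = 3.64 × $0.32 + 3.64 × $0.18 = $1.1648 + $0.6552 = $1.82

$1.82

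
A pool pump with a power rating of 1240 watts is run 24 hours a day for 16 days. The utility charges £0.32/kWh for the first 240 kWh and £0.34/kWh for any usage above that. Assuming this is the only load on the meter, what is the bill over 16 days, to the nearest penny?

Runtime = 24 h × 16 = 384 h
Energy = 1.24 kW × 384 h = 476.16 kWh
Tier 1 (0–240 kWh): 240 × £0.32 = £76.8
Above 240 kWh: 236.16 × £0.34 = £80.2944
Bill = £157.09

£157.09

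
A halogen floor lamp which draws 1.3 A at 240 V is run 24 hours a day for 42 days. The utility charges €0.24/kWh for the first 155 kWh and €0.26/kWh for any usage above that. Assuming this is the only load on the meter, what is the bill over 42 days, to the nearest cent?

Power = 1.3 A × 240 V = 312 W = 0.312 kW
Runtime = 24 h × 42 = 1008 h
Energy = 0.312 kW × 1008 h = 314.496 kWh
Tier 1 (0–155 kWh): 155 × €0.24 = €37.2
Above 155 kWh: 159.496 × €0.26 = €41.46896
Bill = €78.67

€78.67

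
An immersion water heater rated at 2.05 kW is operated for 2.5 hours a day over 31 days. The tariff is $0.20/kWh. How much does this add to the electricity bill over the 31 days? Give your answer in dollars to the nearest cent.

Runtime = 2.5 h/day × 31 days = 77.5 h
Energy = 2.05 kW × 77.5 h = 158.875 kWh
Cost = 158.875 kWh × $0.20/kWh = $31.78

$31.78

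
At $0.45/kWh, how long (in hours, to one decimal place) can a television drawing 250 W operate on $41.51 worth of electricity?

Energy available = $41.51 ÷ $0.45/kWh = 92.2444 kWh
Hours = 92.2444 kWh ÷ 0.25 kW = 369.0 h

369.0 h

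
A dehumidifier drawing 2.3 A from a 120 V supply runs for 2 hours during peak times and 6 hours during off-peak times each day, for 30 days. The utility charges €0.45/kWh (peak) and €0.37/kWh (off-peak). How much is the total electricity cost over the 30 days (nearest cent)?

Power = 2.3 A × 120 V = 276 W = 0.276 kW
Peak energy = 0.276 kW × 2 h × 30 = 16.56 kWh
Off-peak energy = 0.276 kW × 6 h × 30 = 49.68 kWh
Cost = 16.56 × €0.45 + 49.68 × €0.37 = €7.452 + €18.3816 = €25.83

€25.83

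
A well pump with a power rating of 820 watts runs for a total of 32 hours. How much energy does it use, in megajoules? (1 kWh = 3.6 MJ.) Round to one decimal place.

Energy = 0.82 kW × 32 h = 26.24 kWh
= 26.24 × 3.6 MJ = 94.5 MJ

94.5 MJ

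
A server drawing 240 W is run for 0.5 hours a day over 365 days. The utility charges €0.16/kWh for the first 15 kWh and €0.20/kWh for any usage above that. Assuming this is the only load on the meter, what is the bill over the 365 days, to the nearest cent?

€8.16

Runtime = 0.5 h/day × 365 days = 182.5 h
Energy = 0.24 kW × 182.5 h = 43.8 kWh
Tier 1 (0–15 kWh): 15 × €0.16 = €2.4
Above 15 kWh: 28.8 × €0.20 = €5.76
Bill = €8.16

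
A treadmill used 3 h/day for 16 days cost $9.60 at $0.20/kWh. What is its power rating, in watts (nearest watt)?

Energy = $9.60 ÷ $0.20/kWh = 48 kWh
Runtime = 3 h/day × 16 days = 48 h
Power = 48 kWh ÷ 48 h = 1 kW = 1000 W

1000 W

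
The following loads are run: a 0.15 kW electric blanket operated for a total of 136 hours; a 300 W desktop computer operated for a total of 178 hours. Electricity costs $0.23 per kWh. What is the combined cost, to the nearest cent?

$16.97

electric blanket: 0.15 kW × 136 h = 20.4 kWh
desktop computer: 0.3 kW × 178 h = 53.4 kWh
Total energy = 73.8 kWh
Cost = 73.8 × $0.23 = $16.97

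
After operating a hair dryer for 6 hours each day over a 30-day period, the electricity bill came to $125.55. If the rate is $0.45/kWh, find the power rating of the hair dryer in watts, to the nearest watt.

Energy = $125.55 ÷ $0.45/kWh = 279 kWh
Runtime = 6 h/day × 30 days = 180 h
Power = 279 kWh ÷ 180 h = 1.55 kW = 1550 W

1550 W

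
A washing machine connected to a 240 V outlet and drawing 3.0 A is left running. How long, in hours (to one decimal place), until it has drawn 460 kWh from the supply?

Power = 3.0 A × 240 V = 720 W = 0.72 kW
Hours = 460 kWh ÷ 0.72 kW = 638.9 h

638.9 h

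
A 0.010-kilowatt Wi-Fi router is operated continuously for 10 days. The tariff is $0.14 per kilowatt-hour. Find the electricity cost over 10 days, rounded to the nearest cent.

$0.34

Runtime = 24 h × 10 = 240 h
Energy = 0.01 kW × 240 h = 2.4 kWh
Cost = 2.4 kWh × $0.14/kWh = $0.34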